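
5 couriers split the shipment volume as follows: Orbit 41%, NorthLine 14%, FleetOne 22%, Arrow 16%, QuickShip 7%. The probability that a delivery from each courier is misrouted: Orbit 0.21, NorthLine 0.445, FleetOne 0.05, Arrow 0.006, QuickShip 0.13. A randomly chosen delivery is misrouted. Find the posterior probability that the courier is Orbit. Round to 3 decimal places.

Compute prior × likelihood for every hypothesis:
  Orbit: 0.41 × 0.21 = 0.0861
  NorthLine: 0.14 × 0.445 = 0.0623
  FleetOne: 0.22 × 0.05 = 0.011
  Arrow: 0.16 × 0.006 = 0.00096
  QuickShip: 0.07 × 0.13 = 0.0091
Normalizing constant = 0.16946.
P(Orbit | evidence) = 0.0861 / 0.16946 ≈ 0.508.

0.508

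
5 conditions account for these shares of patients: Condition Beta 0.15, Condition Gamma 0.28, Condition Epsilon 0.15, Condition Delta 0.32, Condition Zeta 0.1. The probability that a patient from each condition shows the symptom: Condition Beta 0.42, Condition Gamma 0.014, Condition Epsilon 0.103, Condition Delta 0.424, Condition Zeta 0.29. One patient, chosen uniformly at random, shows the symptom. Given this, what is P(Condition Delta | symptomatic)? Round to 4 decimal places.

By Bayes' rule, posterior ∝ prior × likelihood:
  Condition Beta: 0.15 × 0.42 = 0.063
  Condition Gamma: 0.28 × 0.014 = 0.00392
  Condition Epsilon: 0.15 × 0.103 = 0.01545
  Condition Delta: 0.32 × 0.424 = 0.13568
  Condition Zeta: 0.1 × 0.29 = 0.029
Sum = 0.24705.
P(Condition Delta | evidence) = 0.13568 / 0.24705 ≈ 0.5492.

0.5492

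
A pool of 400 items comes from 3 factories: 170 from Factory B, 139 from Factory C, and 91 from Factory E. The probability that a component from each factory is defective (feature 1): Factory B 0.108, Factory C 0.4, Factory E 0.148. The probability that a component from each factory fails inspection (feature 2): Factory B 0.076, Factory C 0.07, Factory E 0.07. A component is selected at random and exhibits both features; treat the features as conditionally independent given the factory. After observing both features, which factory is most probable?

Factory C

Unnormalized posteriors (prior × likelihood):
  Factory B: 0.425 × 0.108 × 0.076 = 0.0034884
  Factory C: 0.3475 × 0.4 × 0.07 = 0.00973
  Factory E: 0.2275 × 0.148 × 0.07 = 0.0023569
Total = 0.0155753.
Largest term belongs to Factory C, so Factory C is most probable.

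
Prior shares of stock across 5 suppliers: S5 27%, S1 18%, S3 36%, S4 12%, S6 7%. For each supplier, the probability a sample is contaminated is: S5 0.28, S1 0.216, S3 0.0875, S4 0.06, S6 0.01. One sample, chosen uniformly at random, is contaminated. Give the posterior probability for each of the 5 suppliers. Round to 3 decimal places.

S5 0.491, S1 0.253, S3 0.205, S4 0.047, S6 0.005

Prior × likelihood for each hypothesis:
  S5: 0.27 × 0.28 = 0.0756
  S1: 0.18 × 0.216 = 0.03888
  S3: 0.36 × 0.0875 = 0.0315
  S4: 0.12 × 0.06 = 0.0072
  S6: 0.07 × 0.01 = 0.0007
Total = 0.15388.
P(S5 | contaminated) = 0.0756/0.15388 ≈ 0.491
P(S1 | contaminated) = 0.03888/0.15388 ≈ 0.253
P(S3 | contaminated) = 0.0315/0.15388 ≈ 0.205
P(S4 | contaminated) = 0.0072/0.15388 ≈ 0.047
P(S6 | contaminated) = 0.0007/0.15388 ≈ 0.005
(Check: 0.491+0.253+0.205+0.047+0.005 = 1.001.)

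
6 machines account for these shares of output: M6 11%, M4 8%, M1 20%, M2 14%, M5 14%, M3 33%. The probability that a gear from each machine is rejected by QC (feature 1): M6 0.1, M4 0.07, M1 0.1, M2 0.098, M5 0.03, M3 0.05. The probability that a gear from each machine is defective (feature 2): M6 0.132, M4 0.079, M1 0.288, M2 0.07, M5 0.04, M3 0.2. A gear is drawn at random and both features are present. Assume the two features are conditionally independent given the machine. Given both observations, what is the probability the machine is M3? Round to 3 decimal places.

Prior × likelihood for each hypothesis:
  M6: 0.11 × 0.1 × 0.132 = 0.001452
  M4: 0.08 × 0.07 × 0.079 = 0.0004424
  M1: 0.2 × 0.1 × 0.288 = 0.00576
  M2: 0.14 × 0.098 × 0.07 = 0.0009604
  M5: 0.14 × 0.03 × 0.04 = 0.000168
  M3: 0.33 × 0.05 × 0.2 = 0.0033
Sum = 0.0120828.
P(M3 | evidence) = 0.0033 / 0.0120828 ≈ 0.273.

0.273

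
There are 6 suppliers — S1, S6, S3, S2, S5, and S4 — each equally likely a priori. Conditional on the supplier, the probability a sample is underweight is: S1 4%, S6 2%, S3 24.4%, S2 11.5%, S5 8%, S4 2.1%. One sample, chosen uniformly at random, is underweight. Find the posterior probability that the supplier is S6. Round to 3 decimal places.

0.038

With a uniform prior (1/6 each), posterior ∝ likelihood:
  S1: 0.04
  S6: 0.02
  S3: 0.244
  S2: 0.115
  S5: 0.08
  S4: 0.021
Normalizing constant = 0.52.
P(S6 | evidence) = 0.02 / 0.52 ≈ 0.038.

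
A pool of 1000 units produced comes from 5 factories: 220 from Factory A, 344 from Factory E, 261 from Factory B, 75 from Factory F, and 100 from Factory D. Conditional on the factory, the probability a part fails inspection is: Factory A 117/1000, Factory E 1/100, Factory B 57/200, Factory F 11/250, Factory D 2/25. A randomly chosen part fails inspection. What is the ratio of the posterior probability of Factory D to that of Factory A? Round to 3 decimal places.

By Bayes' rule, posterior ∝ prior × likelihood:
  Factory A: 0.22 × 0.117 = 0.02574
  Factory E: 0.344 × 0.01 = 0.00344
  Factory B: 0.261 × 0.285 = 0.074385
  Factory F: 0.075 × 0.044 = 0.0033
  Factory D: 0.1 × 0.08 = 0.008
Total = 0.114865.
The ratio is 0.008 / 0.02574 (the normalizer cancels) = 0.311.

0.311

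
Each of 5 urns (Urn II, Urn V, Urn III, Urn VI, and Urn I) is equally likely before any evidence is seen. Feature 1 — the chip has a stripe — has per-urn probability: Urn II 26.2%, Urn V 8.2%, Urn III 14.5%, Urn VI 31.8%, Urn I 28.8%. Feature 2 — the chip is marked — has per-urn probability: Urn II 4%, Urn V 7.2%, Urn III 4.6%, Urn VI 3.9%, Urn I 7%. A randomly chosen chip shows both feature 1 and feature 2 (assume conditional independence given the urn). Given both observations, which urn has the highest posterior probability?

Urn I

With a uniform prior (1/5 each), posterior ∝ likelihood:
  Urn II: 0.262 × 0.04 = 0.01048
  Urn V: 0.082 × 0.072 = 0.005904
  Urn III: 0.145 × 0.046 = 0.00667
  Urn VI: 0.318 × 0.039 = 0.012402
  Urn I: 0.288 × 0.07 = 0.02016
Normalizing constant = 0.055616.
Largest term belongs to Urn I, so Urn I is most probable.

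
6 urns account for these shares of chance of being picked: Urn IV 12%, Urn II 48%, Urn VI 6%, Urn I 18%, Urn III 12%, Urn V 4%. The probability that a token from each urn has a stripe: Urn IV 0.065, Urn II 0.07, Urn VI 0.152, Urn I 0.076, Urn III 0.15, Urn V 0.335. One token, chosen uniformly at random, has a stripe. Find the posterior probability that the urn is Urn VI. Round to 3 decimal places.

Prior × likelihood for each hypothesis:
  Urn IV: 0.12 × 0.065 = 0.0078
  Urn II: 0.48 × 0.07 = 0.0336
  Urn VI: 0.06 × 0.152 = 0.00912
  Urn I: 0.18 × 0.076 = 0.01368
  Urn III: 0.12 × 0.15 = 0.018
  Urn V: 0.04 × 0.335 = 0.0134
Total = 0.0956.
P(Urn VI | evidence) = 0.00912 / 0.0956 ≈ 0.095.

0.095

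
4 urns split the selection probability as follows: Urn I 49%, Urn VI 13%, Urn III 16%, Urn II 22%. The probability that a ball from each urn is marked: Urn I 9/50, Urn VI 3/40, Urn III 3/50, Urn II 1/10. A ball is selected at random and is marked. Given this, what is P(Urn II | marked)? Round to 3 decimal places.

Prior × likelihood for each hypothesis:
  Urn I: 0.49 × 0.18 = 0.0882
  Urn VI: 0.13 × 0.075 = 0.00975
  Urn III: 0.16 × 0.06 = 0.0096
  Urn II: 0.22 × 0.1 = 0.022
Sum = 0.12955.
P(Urn II | evidence) = 0.022 / 0.12955 ≈ 0.170.

0.170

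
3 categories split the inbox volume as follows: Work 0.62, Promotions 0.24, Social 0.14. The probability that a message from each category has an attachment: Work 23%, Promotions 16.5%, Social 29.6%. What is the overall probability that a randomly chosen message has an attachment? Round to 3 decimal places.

0.224

Compute prior × likelihood for every hypothesis:
  Work: 0.62 × 0.23 = 0.1426
  Promotions: 0.24 × 0.165 = 0.0396
  Social: 0.14 × 0.296 = 0.04144
P(attachment) = 0.1426 + 0.0396 + 0.04144 = 0.22364 → 0.224.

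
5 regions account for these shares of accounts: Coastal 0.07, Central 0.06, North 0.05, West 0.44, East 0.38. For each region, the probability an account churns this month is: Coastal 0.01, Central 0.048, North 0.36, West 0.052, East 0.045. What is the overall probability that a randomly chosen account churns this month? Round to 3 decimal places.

Unnormalized posteriors (prior × likelihood):
  Coastal: 0.07 × 0.01 = 0.0007
  Central: 0.06 × 0.048 = 0.00288
  North: 0.05 × 0.36 = 0.018
  West: 0.44 × 0.052 = 0.02288
  East: 0.38 × 0.045 = 0.0171
P(churn) = 0.0007 + 0.00288 + 0.018 + 0.02288 + 0.0171 = 0.06156 → 0.062.

0.062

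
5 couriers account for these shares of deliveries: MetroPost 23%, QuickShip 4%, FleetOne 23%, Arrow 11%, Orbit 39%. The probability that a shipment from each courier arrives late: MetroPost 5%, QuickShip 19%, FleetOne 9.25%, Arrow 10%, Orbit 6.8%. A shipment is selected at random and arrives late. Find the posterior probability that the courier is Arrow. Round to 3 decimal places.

0.141

By Bayes' rule, posterior ∝ prior × likelihood:
  MetroPost: 0.23 × 0.05 = 0.0115
  QuickShip: 0.04 × 0.19 = 0.0076
  FleetOne: 0.23 × 0.0925 = 0.021275
  Arrow: 0.11 × 0.1 = 0.011
  Orbit: 0.39 × 0.068 = 0.02652
Total = 0.077895.
P(Arrow | evidence) = 0.011 / 0.077895 ≈ 0.141.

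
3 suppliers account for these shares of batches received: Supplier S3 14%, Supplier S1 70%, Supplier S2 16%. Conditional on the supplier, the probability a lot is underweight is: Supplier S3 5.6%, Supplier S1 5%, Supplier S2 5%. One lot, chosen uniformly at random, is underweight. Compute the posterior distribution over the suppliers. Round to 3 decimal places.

Supplier S3 0.154, Supplier S1 0.688, Supplier S2 0.157

Unnormalized posteriors (prior × likelihood):
  Supplier S3: 0.14 × 0.056 = 0.00784
  Supplier S1: 0.7 × 0.05 = 0.035
  Supplier S2: 0.16 × 0.05 = 0.008
Normalizing constant = 0.05084.
P(Supplier S3 | underweight) = 0.00784/0.05084 ≈ 0.154
P(Supplier S1 | underweight) = 0.035/0.05084 ≈ 0.688
P(Supplier S2 | underweight) = 0.008/0.05084 ≈ 0.157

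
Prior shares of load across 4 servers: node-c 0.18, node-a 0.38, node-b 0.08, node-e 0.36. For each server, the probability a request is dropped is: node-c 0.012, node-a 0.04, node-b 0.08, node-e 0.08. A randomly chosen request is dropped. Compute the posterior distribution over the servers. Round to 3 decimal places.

Prior × likelihood for each hypothesis:
  node-c: 0.18 × 0.012 = 0.00216
  node-a: 0.38 × 0.04 = 0.0152
  node-b: 0.08 × 0.08 = 0.0064
  node-e: 0.36 × 0.08 = 0.0288
Total = 0.05256.
P(node-c | dropped) = 0.00216/0.05256 ≈ 0.041
P(node-a | dropped) = 0.0152/0.05256 ≈ 0.289
P(node-b | dropped) = 0.0064/0.05256 ≈ 0.122
P(node-e | dropped) = 0.0288/0.05256 ≈ 0.548

node-c 0.041, node-a 0.289, node-b 0.122, node-e 0.548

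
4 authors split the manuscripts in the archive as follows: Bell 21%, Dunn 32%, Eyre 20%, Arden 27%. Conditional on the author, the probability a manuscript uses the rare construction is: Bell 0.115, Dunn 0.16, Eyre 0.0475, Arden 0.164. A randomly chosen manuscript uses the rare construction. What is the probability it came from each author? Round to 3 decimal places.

Unnormalized posteriors (prior × likelihood):
  Bell: 0.21 × 0.115 = 0.02415
  Dunn: 0.32 × 0.16 = 0.0512
  Eyre: 0.2 × 0.0475 = 0.0095
  Arden: 0.27 × 0.164 = 0.04428
Normalizing constant = 0.12913.
P(Bell | rare-form) = 0.02415/0.12913 ≈ 0.187
P(Dunn | rare-form) = 0.0512/0.12913 ≈ 0.396
P(Eyre | rare-form) = 0.0095/0.12913 ≈ 0.074
P(Arden | rare-form) = 0.04428/0.12913 ≈ 0.343

Bell 0.187, Dunn 0.396, Eyre 0.074, Arden 0.343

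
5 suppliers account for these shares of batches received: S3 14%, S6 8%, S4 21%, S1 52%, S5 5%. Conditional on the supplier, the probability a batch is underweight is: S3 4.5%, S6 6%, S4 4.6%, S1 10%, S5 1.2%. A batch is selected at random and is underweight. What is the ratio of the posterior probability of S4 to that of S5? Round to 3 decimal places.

16.100

Unnormalized posteriors (prior × likelihood):
  S3: 0.14 × 0.045 = 0.0063
  S6: 0.08 × 0.06 = 0.0048
  S4: 0.21 × 0.046 = 0.00966
  S1: 0.52 × 0.1 = 0.052
  S5: 0.05 × 0.012 = 0.0006
Total = 0.07336.
The ratio is 0.00966 / 0.0006 (the normalizer cancels) = 16.100.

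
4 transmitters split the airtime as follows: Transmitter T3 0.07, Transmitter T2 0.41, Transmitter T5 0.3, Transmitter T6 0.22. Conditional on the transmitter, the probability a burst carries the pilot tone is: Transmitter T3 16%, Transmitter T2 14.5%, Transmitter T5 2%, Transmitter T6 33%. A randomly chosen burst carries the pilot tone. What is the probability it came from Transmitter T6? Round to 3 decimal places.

By Bayes' rule, posterior ∝ prior × likelihood:
  Transmitter T3: 0.07 × 0.16 = 0.0112
  Transmitter T2: 0.41 × 0.145 = 0.05945
  Transmitter T5: 0.3 × 0.02 = 0.006
  Transmitter T6: 0.22 × 0.33 = 0.0726
Normalizing constant = 0.14925.
P(Transmitter T6 | evidence) = 0.0726 / 0.14925 ≈ 0.486.

0.486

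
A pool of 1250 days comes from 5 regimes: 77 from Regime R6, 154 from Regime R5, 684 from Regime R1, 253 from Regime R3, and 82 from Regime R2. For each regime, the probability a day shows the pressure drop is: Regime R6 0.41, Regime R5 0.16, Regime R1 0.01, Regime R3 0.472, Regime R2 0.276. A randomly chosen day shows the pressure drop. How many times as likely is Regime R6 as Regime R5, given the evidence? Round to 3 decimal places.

1.281

Compute prior × likelihood for every hypothesis:
  Regime R6: 0.0616 × 0.41 = 0.025256
  Regime R5: 0.1232 × 0.16 = 0.019712
  Regime R1: 0.5472 × 0.01 = 0.005472
  Regime R3: 0.2024 × 0.472 = 0.0955328
  Regime R2: 0.0656 × 0.276 = 0.0181056
Sum = 0.1640784.
The ratio is 0.025256 / 0.019712 (the normalizer cancels) = 1.281.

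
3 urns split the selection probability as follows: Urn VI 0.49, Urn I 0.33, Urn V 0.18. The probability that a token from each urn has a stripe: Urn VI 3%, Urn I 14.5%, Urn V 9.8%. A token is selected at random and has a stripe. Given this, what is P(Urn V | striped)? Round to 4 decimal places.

0.2200

Compute prior × likelihood for every hypothesis:
  Urn VI: 0.49 × 0.03 = 0.0147
  Urn I: 0.33 × 0.145 = 0.04785
  Urn V: 0.18 × 0.098 = 0.01764
Normalizing constant = 0.08019.
P(Urn V | evidence) = 0.01764 / 0.08019 ≈ 0.2200.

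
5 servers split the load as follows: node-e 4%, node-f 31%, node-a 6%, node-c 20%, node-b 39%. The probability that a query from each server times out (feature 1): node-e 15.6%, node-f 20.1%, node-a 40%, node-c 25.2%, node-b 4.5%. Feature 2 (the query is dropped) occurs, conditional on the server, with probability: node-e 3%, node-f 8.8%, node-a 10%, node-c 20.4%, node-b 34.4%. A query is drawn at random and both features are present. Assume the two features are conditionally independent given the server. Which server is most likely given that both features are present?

node-c

By Bayes' rule, posterior ∝ prior × likelihood:
  node-e: 0.04 × 0.156 × 0.03 = 0.0001872
  node-f: 0.31 × 0.201 × 0.088 = 0.00548328
  node-a: 0.06 × 0.4 × 0.1 = 0.0024
  node-c: 0.2 × 0.252 × 0.204 = 0.0102816
  node-b: 0.39 × 0.045 × 0.344 = 0.0060372
Sum = 0.02438928.
Largest term belongs to node-c, so node-c is most probable.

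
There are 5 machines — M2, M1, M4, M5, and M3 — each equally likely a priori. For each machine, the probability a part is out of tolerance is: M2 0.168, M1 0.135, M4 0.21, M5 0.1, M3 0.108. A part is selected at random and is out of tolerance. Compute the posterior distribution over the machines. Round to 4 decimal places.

M2 0.2330, M1 0.1872, M4 0.2913, M5 0.1387, M3 0.1498

With a uniform prior (1/5 each), posterior ∝ likelihood:
  M2: 0.168
  M1: 0.135
  M4: 0.21
  M5: 0.1
  M3: 0.108
Sum = 0.721.
P(M2 | oversize) = 0.168/0.721 ≈ 0.2330
P(M1 | oversize) = 0.135/0.721 ≈ 0.1872
P(M4 | oversize) = 0.21/0.721 ≈ 0.2913
P(M5 | oversize) = 0.1/0.721 ≈ 0.1387
P(M3 | oversize) = 0.108/0.721 ≈ 0.1498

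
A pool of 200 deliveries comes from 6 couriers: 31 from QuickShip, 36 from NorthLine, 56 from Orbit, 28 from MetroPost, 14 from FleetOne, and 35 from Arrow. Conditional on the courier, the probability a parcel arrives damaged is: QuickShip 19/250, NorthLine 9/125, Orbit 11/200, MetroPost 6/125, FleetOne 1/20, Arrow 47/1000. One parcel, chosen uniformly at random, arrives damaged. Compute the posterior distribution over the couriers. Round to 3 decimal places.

Prior × likelihood for each hypothesis:
  QuickShip: 0.155 × 0.076 = 0.01178
  NorthLine: 0.18 × 0.072 = 0.01296
  Orbit: 0.28 × 0.055 = 0.0154
  MetroPost: 0.14 × 0.048 = 0.00672
  FleetOne: 0.07 × 0.05 = 0.0035
  Arrow: 0.175 × 0.047 = 0.008225
Sum = 0.058585.
P(QuickShip | damaged) = 0.01178/0.058585 ≈ 0.201
P(NorthLine | damaged) = 0.01296/0.058585 ≈ 0.221
P(Orbit | damaged) = 0.0154/0.058585 ≈ 0.263
P(MetroPost | damaged) = 0.00672/0.058585 ≈ 0.115
P(FleetOne | damaged) = 0.0035/0.058585 ≈ 0.060
P(Arrow | damaged) = 0.008225/0.058585 ≈ 0.140

QuickShip 0.201, NorthLine 0.221, Orbit 0.263, MetroPost 0.115, FleetOne 0.060, Arrow 0.140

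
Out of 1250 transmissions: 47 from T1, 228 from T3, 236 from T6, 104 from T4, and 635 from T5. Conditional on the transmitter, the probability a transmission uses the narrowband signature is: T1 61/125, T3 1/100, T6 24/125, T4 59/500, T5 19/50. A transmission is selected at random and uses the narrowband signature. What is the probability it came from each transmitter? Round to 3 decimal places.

T1 0.071, T3 0.007, T6 0.140, T4 0.038, T5 0.745

By Bayes' rule, posterior ∝ prior × likelihood:
  T1: 0.0376 × 0.488 = 0.0183488
  T3: 0.1824 × 0.01 = 0.001824
  T6: 0.1888 × 0.192 = 0.0362496
  T4: 0.0832 × 0.118 = 0.0098176
  T5: 0.508 × 0.38 = 0.19304
Sum = 0.25928.
P(T1 | narrowband) = 0.0183488/0.25928 ≈ 0.071
P(T3 | narrowband) = 0.001824/0.25928 ≈ 0.007
P(T6 | narrowband) = 0.0362496/0.25928 ≈ 0.140
P(T4 | narrowband) = 0.0098176/0.25928 ≈ 0.038
P(T5 | narrowband) = 0.19304/0.25928 ≈ 0.745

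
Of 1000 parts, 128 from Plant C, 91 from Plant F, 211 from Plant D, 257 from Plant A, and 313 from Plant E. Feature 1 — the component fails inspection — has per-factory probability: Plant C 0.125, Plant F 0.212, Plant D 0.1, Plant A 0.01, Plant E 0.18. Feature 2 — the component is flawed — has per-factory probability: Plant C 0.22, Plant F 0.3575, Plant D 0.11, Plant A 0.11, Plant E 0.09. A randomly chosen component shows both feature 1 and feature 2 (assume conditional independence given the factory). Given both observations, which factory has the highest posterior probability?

Plant F

Unnormalized posteriors (prior × likelihood):
  Plant C: 0.128 × 0.125 × 0.22 = 0.00352
  Plant F: 0.091 × 0.212 × 0.3575 = 0.00689689
  Plant D: 0.211 × 0.1 × 0.11 = 0.002321
  Plant A: 0.257 × 0.01 × 0.11 = 0.0002827
  Plant E: 0.313 × 0.18 × 0.09 = 0.0050706
Total = 0.01809119.
Largest term belongs to Plant F, so Plant F is most probable.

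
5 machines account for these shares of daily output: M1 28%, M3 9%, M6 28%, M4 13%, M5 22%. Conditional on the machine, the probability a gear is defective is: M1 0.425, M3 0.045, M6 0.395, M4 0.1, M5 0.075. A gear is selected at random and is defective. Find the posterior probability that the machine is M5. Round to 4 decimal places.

0.0627

Prior × likelihood for each hypothesis:
  M1: 0.28 × 0.425 = 0.119
  M3: 0.09 × 0.045 = 0.00405
  M6: 0.28 × 0.395 = 0.1106
  M4: 0.13 × 0.1 = 0.013
  M5: 0.22 × 0.075 = 0.0165
Total = 0.26315.
P(M5 | evidence) = 0.0165 / 0.26315 ≈ 0.0627.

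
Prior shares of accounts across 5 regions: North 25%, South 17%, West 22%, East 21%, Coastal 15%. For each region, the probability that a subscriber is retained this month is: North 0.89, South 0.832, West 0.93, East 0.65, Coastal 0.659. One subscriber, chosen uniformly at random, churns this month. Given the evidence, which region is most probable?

East

Taking complements, P(churn | each) = North 0.11, South 0.168, West 0.07, East 0.35, Coastal 0.341.
Prior × likelihood for each hypothesis:
  North: 0.25 × 0.11 = 0.0275
  South: 0.17 × 0.168 = 0.02856
  West: 0.22 × 0.07 = 0.0154
  East: 0.21 × 0.35 = 0.0735
  Coastal: 0.15 × 0.341 = 0.05115
Total = 0.19611.
Largest term belongs to East, so East is most probable.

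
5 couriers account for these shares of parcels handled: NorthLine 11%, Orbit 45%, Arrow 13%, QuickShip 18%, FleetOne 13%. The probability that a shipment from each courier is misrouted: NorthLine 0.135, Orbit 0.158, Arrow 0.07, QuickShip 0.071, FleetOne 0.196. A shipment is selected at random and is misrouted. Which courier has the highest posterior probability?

Compute prior × likelihood for every hypothesis:
  NorthLine: 0.11 × 0.135 = 0.01485
  Orbit: 0.45 × 0.158 = 0.0711
  Arrow: 0.13 × 0.07 = 0.0091
  QuickShip: 0.18 × 0.071 = 0.01278
  FleetOne: 0.13 × 0.196 = 0.02548
Sum = 0.13331.
Largest term belongs to Orbit, so Orbit is most probable.

Orbit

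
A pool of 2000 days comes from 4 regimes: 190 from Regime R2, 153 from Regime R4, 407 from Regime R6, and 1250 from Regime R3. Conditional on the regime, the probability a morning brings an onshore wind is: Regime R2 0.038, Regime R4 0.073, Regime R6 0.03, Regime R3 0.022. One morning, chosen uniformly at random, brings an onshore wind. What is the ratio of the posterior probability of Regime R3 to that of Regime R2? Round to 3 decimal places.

3.809

By Bayes' rule, posterior ∝ prior × likelihood:
  Regime R2: 0.095 × 0.038 = 0.00361
  Regime R4: 0.0765 × 0.073 = 0.0055845
  Regime R6: 0.2035 × 0.03 = 0.006105
  Regime R3: 0.625 × 0.022 = 0.01375
Normalizing constant = 0.0290495.
The ratio is 0.01375 / 0.00361 (the normalizer cancels) = 3.809.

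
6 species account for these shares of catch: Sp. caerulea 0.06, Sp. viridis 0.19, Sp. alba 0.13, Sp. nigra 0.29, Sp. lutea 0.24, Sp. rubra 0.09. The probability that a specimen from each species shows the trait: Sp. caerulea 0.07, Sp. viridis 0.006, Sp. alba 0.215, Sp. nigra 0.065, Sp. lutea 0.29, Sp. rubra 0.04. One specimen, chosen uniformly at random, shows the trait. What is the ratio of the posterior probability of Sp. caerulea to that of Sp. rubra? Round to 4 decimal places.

1.1667

Prior × likelihood for each hypothesis:
  Sp. caerulea: 0.06 × 0.07 = 0.0042
  Sp. viridis: 0.19 × 0.006 = 0.00114
  Sp. alba: 0.13 × 0.215 = 0.02795
  Sp. nigra: 0.29 × 0.065 = 0.01885
  Sp. lutea: 0.24 × 0.29 = 0.0696
  Sp. rubra: 0.09 × 0.04 = 0.0036
Total = 0.12534.
The ratio is 0.0042 / 0.0036 (the normalizer cancels) = 1.1667.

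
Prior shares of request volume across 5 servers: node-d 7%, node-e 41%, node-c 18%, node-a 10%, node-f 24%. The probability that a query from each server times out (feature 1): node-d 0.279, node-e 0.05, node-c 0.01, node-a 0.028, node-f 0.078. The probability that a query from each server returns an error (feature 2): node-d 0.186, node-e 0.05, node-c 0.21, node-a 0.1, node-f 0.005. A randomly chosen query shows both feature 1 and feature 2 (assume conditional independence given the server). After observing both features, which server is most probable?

Prior × likelihood for each hypothesis:
  node-d: 0.07 × 0.279 × 0.186 = 0.00363258
  node-e: 0.41 × 0.05 × 0.05 = 0.001025
  node-c: 0.18 × 0.01 × 0.21 = 0.000378
  node-a: 0.1 × 0.028 × 0.1 = 0.00028
  node-f: 0.24 × 0.078 × 0.005 = 0.0000936
Total = 0.00540918.
Largest term belongs to node-d, so node-d is most probable.

node-d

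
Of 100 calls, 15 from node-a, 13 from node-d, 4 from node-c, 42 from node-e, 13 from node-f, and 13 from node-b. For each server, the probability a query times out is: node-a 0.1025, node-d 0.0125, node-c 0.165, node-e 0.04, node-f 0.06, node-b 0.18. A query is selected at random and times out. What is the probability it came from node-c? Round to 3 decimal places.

0.092

Compute prior × likelihood for every hypothesis:
  node-a: 0.15 × 0.1025 = 0.015375
  node-d: 0.13 × 0.0125 = 0.001625
  node-c: 0.04 × 0.165 = 0.0066
  node-e: 0.42 × 0.04 = 0.0168
  node-f: 0.13 × 0.06 = 0.0078
  node-b: 0.13 × 0.18 = 0.0234
Normalizing constant = 0.0716.
P(node-c | evidence) = 0.0066 / 0.0716 ≈ 0.092.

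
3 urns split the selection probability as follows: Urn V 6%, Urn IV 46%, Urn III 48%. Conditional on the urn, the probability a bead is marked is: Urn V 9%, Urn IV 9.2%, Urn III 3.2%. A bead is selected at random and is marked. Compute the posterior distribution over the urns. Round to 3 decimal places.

Urn V 0.086, Urn IV 0.671, Urn III 0.244

Unnormalized posteriors (prior × likelihood):
  Urn V: 0.06 × 0.09 = 0.0054
  Urn IV: 0.46 × 0.092 = 0.04232
  Urn III: 0.48 × 0.032 = 0.01536
Total = 0.06308.
P(Urn V | marked) = 0.0054/0.06308 ≈ 0.086
P(Urn IV | marked) = 0.04232/0.06308 ≈ 0.671
P(Urn III | marked) = 0.01536/0.06308 ≈ 0.244
(Check: 0.086+0.671+0.244 = 1.001.)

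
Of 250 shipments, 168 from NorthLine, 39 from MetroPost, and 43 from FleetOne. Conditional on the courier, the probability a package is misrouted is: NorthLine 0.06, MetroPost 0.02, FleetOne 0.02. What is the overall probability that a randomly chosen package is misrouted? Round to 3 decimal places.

Prior × likelihood for each hypothesis:
  NorthLine: 0.672 × 0.06 = 0.04032
  MetroPost: 0.156 × 0.02 = 0.00312
  FleetOne: 0.172 × 0.02 = 0.00344
P(misrouted) = 0.04032 + 0.00312 + 0.00344 = 0.04688 → 0.047.

0.047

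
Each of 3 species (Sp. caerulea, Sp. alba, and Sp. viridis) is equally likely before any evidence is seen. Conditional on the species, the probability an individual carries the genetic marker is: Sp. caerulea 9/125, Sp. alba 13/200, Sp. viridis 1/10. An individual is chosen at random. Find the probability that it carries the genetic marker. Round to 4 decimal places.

Since the prior is uniform, the posterior is proportional to the likelihood:
  Sp. caerulea: 0.072
  Sp. alba: 0.065
  Sp. viridis: 0.1
P(marker) = (1/3) × (0.072 + 0.065 + 0.1) = 0.237/3 ≈ 0.0790.

0.0790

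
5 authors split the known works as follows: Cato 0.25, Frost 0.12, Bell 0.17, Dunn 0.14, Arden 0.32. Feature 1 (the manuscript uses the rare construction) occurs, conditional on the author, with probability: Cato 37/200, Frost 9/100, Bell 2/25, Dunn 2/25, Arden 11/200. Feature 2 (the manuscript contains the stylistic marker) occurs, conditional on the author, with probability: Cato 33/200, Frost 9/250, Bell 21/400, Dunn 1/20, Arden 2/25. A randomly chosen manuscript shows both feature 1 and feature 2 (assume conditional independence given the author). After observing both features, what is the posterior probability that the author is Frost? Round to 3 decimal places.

Prior × likelihood for each hypothesis:
  Cato: 0.25 × 0.185 × 0.165 = 0.00763125
  Frost: 0.12 × 0.09 × 0.036 = 0.0003888
  Bell: 0.17 × 0.08 × 0.0525 = 0.000714
  Dunn: 0.14 × 0.08 × 0.05 = 0.00056
  Arden: 0.32 × 0.055 × 0.08 = 0.001408
Normalizing constant = 0.01070205.
P(Frost | evidence) = 0.0003888 / 0.01070205 ≈ 0.036.

0.036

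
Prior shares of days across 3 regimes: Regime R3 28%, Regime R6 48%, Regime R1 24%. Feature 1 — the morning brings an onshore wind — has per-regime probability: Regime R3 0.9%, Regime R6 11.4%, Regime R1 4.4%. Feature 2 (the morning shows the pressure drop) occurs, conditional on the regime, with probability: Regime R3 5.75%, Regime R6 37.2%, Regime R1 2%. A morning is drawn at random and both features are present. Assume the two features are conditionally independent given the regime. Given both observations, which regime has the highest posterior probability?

Regime R6

By Bayes' rule, posterior ∝ prior × likelihood:
  Regime R3: 0.28 × 0.009 × 0.0575 = 0.0001449
  Regime R6: 0.48 × 0.114 × 0.372 = 0.02035584
  Regime R1: 0.24 × 0.044 × 0.02 = 0.0002112
Normalizing constant = 0.02071194.
Largest term belongs to Regime R6, so Regime R6 is most probable.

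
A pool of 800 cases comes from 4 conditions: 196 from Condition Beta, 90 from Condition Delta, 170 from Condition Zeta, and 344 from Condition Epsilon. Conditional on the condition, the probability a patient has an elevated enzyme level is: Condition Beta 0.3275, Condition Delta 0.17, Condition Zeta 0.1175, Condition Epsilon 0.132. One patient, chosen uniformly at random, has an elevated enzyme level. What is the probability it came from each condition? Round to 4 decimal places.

By Bayes' rule, posterior ∝ prior × likelihood:
  Condition Beta: 0.245 × 0.3275 = 0.0802375
  Condition Delta: 0.1125 × 0.17 = 0.019125
  Condition Zeta: 0.2125 × 0.1175 = 0.02496875
  Condition Epsilon: 0.43 × 0.132 = 0.05676
Sum = 0.18109125.
P(Condition Beta | elevated) = 0.0802375/0.18109125 ≈ 0.4431
P(Condition Delta | elevated) = 0.019125/0.18109125 ≈ 0.1056
P(Condition Zeta | elevated) = 0.02496875/0.18109125 ≈ 0.1379
P(Condition Epsilon | elevated) = 0.05676/0.18109125 ≈ 0.3134

Condition Beta 0.4431, Condition Delta 0.1056, Condition Zeta 0.1379, Condition Epsilon 0.3134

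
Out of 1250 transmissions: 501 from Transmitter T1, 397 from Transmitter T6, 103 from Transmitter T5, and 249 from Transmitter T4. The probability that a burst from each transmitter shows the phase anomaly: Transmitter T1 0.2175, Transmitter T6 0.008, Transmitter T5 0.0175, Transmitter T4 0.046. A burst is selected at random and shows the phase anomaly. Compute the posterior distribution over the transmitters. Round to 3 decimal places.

Transmitter T1 0.869, Transmitter T6 0.025, Transmitter T5 0.014, Transmitter T4 0.091

Prior × likelihood for each hypothesis:
  Transmitter T1: 0.4008 × 0.2175 = 0.087174
  Transmitter T6: 0.3176 × 0.008 = 0.0025408
  Transmitter T5: 0.0824 × 0.0175 = 0.001442
  Transmitter T4: 0.1992 × 0.046 = 0.0091632
Normalizing constant = 0.10032.
P(Transmitter T1 | anomaly) = 0.087174/0.10032 ≈ 0.869
P(Transmitter T6 | anomaly) = 0.0025408/0.10032 ≈ 0.025
P(Transmitter T5 | anomaly) = 0.001442/0.10032 ≈ 0.014
P(Transmitter T4 | anomaly) = 0.0091632/0.10032 ≈ 0.091
(Check: 0.869+0.025+0.014+0.091 = 0.999.)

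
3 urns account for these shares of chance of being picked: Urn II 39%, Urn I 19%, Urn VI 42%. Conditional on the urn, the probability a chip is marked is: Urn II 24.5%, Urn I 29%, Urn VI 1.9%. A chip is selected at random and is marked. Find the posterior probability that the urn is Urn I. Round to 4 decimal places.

0.3473

Prior × likelihood for each hypothesis:
  Urn II: 0.39 × 0.245 = 0.09555
  Urn I: 0.19 × 0.29 = 0.0551
  Urn VI: 0.42 × 0.019 = 0.00798
Sum = 0.15863.
P(Urn I | evidence) = 0.0551 / 0.15863 ≈ 0.3473.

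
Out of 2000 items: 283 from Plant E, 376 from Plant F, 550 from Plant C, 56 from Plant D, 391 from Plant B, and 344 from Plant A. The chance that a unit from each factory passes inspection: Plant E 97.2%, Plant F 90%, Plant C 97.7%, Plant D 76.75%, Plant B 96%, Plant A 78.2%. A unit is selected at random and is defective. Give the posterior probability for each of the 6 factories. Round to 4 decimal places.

Plant E 0.0490, Plant F 0.2323, Plant C 0.0782, Plant D 0.0805, Plant B 0.0966, Plant A 0.4634

Taking complements, P(defective | each) = Plant E 0.028, Plant F 0.1, Plant C 0.023, Plant D 0.2325, Plant B 0.04, Plant A 0.218.
Compute prior × likelihood for every hypothesis:
  Plant E: 0.1415 × 0.028 = 0.003962
  Plant F: 0.188 × 0.1 = 0.0188
  Plant C: 0.275 × 0.023 = 0.006325
  Plant D: 0.028 × 0.2325 = 0.00651
  Plant B: 0.1955 × 0.04 = 0.00782
  Plant A: 0.172 × 0.218 = 0.037496
Sum = 0.080913.
P(Plant E | defective) = 0.003962/0.080913 ≈ 0.0490
P(Plant F | defective) = 0.0188/0.080913 ≈ 0.2323
P(Plant C | defective) = 0.006325/0.080913 ≈ 0.0782
P(Plant D | defective) = 0.00651/0.080913 ≈ 0.0805
P(Plant B | defective) = 0.00782/0.080913 ≈ 0.0966
P(Plant A | defective) = 0.037496/0.080913 ≈ 0.4634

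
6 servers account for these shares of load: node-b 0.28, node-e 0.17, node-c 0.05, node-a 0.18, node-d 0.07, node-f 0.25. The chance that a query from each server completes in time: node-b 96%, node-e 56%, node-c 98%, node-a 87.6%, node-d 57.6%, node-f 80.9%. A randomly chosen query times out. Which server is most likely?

Taking complements, P(timeout | each) = node-b 0.04, node-e 0.44, node-c 0.02, node-a 0.124, node-d 0.424, node-f 0.191.
Unnormalized posteriors (prior × likelihood):
  node-b: 0.28 × 0.04 = 0.0112
  node-e: 0.17 × 0.44 = 0.0748
  node-c: 0.05 × 0.02 = 0.001
  node-a: 0.18 × 0.124 = 0.02232
  node-d: 0.07 × 0.424 = 0.02968
  node-f: 0.25 × 0.191 = 0.04775
Normalizing constant = 0.18675.
Largest term belongs to node-e, so node-e is most probable.

node-e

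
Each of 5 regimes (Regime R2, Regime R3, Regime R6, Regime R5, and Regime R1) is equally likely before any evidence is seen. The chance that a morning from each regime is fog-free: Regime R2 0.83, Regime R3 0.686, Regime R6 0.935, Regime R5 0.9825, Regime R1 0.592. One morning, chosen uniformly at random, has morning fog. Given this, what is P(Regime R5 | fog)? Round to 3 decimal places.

Taking complements, P(fog | each) = Regime R2 0.17, Regime R3 0.314, Regime R6 0.065, Regime R5 0.0175, Regime R1 0.408.
Since the prior is uniform, the posterior is proportional to the likelihood:
  Regime R2: 0.17
  Regime R3: 0.314
  Regime R6: 0.065
  Regime R5: 0.0175
  Regime R1: 0.408
Normalizing constant = 0.9745.
P(Regime R5 | evidence) = 0.0175 / 0.9745 ≈ 0.018.

0.018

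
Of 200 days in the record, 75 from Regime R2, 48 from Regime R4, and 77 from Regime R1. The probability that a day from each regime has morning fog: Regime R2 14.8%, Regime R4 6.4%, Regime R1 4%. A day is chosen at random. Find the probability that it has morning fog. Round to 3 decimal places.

By Bayes' rule, posterior ∝ prior × likelihood:
  Regime R2: 0.375 × 0.148 = 0.0555
  Regime R4: 0.24 × 0.064 = 0.01536
  Regime R1: 0.385 × 0.04 = 0.0154
P(fog) = 0.0555 + 0.01536 + 0.0154 = 0.08626 → 0.086.

0.086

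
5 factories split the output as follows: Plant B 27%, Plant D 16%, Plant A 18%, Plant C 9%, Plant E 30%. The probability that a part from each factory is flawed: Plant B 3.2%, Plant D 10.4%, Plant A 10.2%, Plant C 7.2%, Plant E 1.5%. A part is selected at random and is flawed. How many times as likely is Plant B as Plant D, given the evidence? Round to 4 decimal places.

0.5192

Compute prior × likelihood for every hypothesis:
  Plant B: 0.27 × 0.032 = 0.00864
  Plant D: 0.16 × 0.104 = 0.01664
  Plant A: 0.18 × 0.102 = 0.01836
  Plant C: 0.09 × 0.072 = 0.00648
  Plant E: 0.3 × 0.015 = 0.0045
Total = 0.05462.
The ratio is 0.00864 / 0.01664 (the normalizer cancels) = 0.5192.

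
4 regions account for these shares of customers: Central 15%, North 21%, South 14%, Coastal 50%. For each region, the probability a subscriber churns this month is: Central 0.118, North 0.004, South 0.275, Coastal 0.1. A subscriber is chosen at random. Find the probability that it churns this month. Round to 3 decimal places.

0.107

Prior × likelihood for each hypothesis:
  Central: 0.15 × 0.118 = 0.0177
  North: 0.21 × 0.004 = 0.00084
  South: 0.14 × 0.275 = 0.0385
  Coastal: 0.5 × 0.1 = 0.05
P(churn) = 0.0177 + 0.00084 + 0.0385 + 0.05 = 0.10704 → 0.107.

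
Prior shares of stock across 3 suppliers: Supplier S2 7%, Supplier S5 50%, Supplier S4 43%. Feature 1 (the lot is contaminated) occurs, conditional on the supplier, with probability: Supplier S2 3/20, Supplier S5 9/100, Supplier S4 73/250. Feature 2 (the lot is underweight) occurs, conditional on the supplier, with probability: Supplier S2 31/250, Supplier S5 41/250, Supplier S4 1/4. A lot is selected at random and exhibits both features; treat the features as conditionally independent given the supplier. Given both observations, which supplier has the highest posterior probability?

Unnormalized posteriors (prior × likelihood):
  Supplier S2: 0.07 × 0.15 × 0.124 = 0.001302
  Supplier S5: 0.5 × 0.09 × 0.164 = 0.00738
  Supplier S4: 0.43 × 0.292 × 0.25 = 0.03139
Sum = 0.040072.
Largest term belongs to Supplier S4, so Supplier S4 is most probable.

Supplier S4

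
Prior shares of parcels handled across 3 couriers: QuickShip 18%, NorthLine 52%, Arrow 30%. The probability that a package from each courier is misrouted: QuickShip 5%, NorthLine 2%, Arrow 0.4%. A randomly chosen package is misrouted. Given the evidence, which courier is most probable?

NorthLine

Compute prior × likelihood for every hypothesis:
  QuickShip: 0.18 × 0.05 = 0.009
  NorthLine: 0.52 × 0.02 = 0.0104
  Arrow: 0.3 × 0.004 = 0.0012
Sum = 0.0206.
Largest term belongs to NorthLine, so NorthLine is most probable.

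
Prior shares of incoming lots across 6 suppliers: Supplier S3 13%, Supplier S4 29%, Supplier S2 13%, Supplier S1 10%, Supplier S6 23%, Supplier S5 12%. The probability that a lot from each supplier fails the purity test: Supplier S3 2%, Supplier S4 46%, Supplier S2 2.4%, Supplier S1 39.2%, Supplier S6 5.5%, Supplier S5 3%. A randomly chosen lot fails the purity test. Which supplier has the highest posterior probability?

Supplier S4

Compute prior × likelihood for every hypothesis:
  Supplier S3: 0.13 × 0.02 = 0.0026
  Supplier S4: 0.29 × 0.46 = 0.1334
  Supplier S2: 0.13 × 0.024 = 0.00312
  Supplier S1: 0.1 × 0.392 = 0.0392
  Supplier S6: 0.23 × 0.055 = 0.01265
  Supplier S5: 0.12 × 0.03 = 0.0036
Total = 0.19457.
Largest term belongs to Supplier S4, so Supplier S4 is most probable.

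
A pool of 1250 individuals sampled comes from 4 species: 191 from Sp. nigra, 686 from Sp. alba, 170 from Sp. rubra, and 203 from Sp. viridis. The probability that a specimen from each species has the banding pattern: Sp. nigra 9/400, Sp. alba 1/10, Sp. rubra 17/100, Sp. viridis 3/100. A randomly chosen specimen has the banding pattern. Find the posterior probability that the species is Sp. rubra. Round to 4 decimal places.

Compute prior × likelihood for every hypothesis:
  Sp. nigra: 0.1528 × 0.0225 = 0.003438
  Sp. alba: 0.5488 × 0.1 = 0.05488
  Sp. rubra: 0.136 × 0.17 = 0.02312
  Sp. viridis: 0.1624 × 0.03 = 0.004872
Total = 0.08631.
P(Sp. rubra | evidence) = 0.02312 / 0.08631 ≈ 0.2679.

0.2679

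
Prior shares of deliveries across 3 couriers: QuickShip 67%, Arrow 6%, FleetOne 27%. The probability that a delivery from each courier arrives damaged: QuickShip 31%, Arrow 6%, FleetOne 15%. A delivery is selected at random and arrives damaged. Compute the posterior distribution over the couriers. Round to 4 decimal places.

By Bayes' rule, posterior ∝ prior × likelihood:
  QuickShip: 0.67 × 0.31 = 0.2077
  Arrow: 0.06 × 0.06 = 0.0036
  FleetOne: 0.27 × 0.15 = 0.0405
Total = 0.2518.
P(QuickShip | damaged) = 0.2077/0.2518 ≈ 0.8249
P(Arrow | damaged) = 0.0036/0.2518 ≈ 0.0143
P(FleetOne | damaged) = 0.0405/0.2518 ≈ 0.1608
(Check: 0.8249+0.0143+0.1608 = 1.0000.)

QuickShip 0.8249, Arrow 0.0143, FleetOne 0.1608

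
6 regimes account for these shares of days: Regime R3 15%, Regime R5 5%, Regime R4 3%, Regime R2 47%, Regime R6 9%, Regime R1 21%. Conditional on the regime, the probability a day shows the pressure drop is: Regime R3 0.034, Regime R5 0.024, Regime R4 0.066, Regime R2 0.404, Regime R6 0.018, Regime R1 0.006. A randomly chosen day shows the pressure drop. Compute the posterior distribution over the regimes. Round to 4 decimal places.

Compute prior × likelihood for every hypothesis:
  Regime R3: 0.15 × 0.034 = 0.0051
  Regime R5: 0.05 × 0.024 = 0.0012
  Regime R4: 0.03 × 0.066 = 0.00198
  Regime R2: 0.47 × 0.404 = 0.18988
  Regime R6: 0.09 × 0.018 = 0.00162
  Regime R1: 0.21 × 0.006 = 0.00126
Total = 0.20104.
P(Regime R3 | drop) = 0.0051/0.20104 ≈ 0.0254
P(Regime R5 | drop) = 0.0012/0.20104 ≈ 0.0060
P(Regime R4 | drop) = 0.00198/0.20104 ≈ 0.0098
P(Regime R2 | drop) = 0.18988/0.20104 ≈ 0.9445
P(Regime R6 | drop) = 0.00162/0.20104 ≈ 0.0081
P(Regime R1 | drop) = 0.00126/0.20104 ≈ 0.0063

Regime R3 0.0254, Regime R5 0.0060, Regime R4 0.0098, Regime R2 0.9445, Regime R6 0.0081, Regime R1 0.0063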